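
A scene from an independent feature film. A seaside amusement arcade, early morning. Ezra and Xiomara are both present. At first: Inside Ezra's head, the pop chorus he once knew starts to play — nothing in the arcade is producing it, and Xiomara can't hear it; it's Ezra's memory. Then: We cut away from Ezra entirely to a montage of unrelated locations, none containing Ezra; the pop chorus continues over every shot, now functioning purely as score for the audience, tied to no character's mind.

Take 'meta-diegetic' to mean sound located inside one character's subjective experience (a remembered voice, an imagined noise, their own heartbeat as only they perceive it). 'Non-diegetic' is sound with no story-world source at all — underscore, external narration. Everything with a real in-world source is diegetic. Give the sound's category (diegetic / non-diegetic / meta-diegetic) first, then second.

First: the music lives inside Ezra's mind alone; Xiomara can't hear it → meta-diegetic.
Second: once it plays over shots Ezra isn't in, detached from any character's subjectivity, it's conventional underscore → non-diegetic.

meta-diegetic, non-diegetic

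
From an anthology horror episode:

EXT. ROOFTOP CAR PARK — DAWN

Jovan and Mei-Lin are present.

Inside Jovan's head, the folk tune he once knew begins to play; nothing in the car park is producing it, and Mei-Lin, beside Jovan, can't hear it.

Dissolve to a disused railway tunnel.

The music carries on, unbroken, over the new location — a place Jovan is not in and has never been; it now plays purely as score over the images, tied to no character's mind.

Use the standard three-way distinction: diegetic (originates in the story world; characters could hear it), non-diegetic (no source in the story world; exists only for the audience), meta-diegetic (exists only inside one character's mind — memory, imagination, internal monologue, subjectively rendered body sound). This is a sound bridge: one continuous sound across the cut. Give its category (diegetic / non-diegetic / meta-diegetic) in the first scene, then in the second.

Scene one: the music exists only inside Jovan's mind; Mei-Lin can't hear it → meta-diegetic.
Scene two: it's detached from Jovan entirely and plays over unrelated images with no in-world source — conventional underscore → non-diegetic.

meta-diegetic, non-diegetic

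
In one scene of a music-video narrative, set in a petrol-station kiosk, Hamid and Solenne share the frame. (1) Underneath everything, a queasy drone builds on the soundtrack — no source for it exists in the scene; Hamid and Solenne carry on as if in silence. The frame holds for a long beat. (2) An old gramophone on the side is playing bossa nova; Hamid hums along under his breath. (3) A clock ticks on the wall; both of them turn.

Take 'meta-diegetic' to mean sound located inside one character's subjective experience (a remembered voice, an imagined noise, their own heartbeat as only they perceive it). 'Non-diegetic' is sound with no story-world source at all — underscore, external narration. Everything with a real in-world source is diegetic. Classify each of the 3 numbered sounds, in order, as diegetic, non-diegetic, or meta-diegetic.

non-diegetic, diegetic, diegetic

(1) is non-diegetic: it has no source in the story world and no character can hear it — it's underscore.
(2) is diegetic: the music comes from an on-screen device that Hamid responds to.
(3) an in-world source (a clock); characters could hear it → diegetic.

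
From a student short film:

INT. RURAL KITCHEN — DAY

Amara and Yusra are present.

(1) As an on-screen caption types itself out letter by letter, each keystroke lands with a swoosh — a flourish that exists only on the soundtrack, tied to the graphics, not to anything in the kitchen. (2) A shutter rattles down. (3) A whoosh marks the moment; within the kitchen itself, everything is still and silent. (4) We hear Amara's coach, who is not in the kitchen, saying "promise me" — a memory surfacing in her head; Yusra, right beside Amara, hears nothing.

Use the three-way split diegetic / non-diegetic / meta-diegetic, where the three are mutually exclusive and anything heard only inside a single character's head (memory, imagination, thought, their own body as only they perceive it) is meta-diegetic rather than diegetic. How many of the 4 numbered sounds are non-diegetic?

(1) is non-diegetic: sound married to a title/caption — outside the diegesis by definition.
Sound (2): the sound comes from a shutter physically present in the location, so diegetic.
(3) is non-diegetic: nothing in the scene produces it; it's an accent added for the audience.
(4) a remembered line, private to Amara — not present in the room, not audible to Yusra → meta-diegetic.
Non-diegetic: (1), (3) — that's 2.

2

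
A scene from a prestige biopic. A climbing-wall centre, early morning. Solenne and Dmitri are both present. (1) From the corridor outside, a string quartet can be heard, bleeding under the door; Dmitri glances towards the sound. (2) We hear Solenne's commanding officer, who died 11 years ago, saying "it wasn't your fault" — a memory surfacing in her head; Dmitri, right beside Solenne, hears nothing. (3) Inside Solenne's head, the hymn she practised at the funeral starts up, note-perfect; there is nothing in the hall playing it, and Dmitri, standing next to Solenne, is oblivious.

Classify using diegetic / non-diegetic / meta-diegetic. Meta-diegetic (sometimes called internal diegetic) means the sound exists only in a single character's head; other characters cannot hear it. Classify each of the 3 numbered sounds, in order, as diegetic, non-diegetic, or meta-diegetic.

diegetic, meta-diegetic, meta-diegetic

(1) off-screen diegetic: the source is out of frame but still in the story's space → diegetic.
Sound (2): the voice is a memory playing only inside Solenne's mind; Dmitri can't hear it, so meta-diegetic.
(3) it lives in Solenne's subjectivity, not in the hall → meta-diegetic.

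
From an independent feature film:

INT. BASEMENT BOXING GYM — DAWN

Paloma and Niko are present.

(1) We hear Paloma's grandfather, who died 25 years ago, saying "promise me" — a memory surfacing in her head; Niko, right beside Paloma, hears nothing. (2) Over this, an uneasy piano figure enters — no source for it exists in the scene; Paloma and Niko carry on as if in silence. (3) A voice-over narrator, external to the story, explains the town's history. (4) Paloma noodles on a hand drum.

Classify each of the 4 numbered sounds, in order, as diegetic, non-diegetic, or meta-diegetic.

(1) the voice is a memory playing only inside Paloma's mind; Niko can't hear it → meta-diegetic.
(2) is non-diegetic: it has no source in the story world and no character can hear it — it's underscore.
Sound (3): external voice-over — not a character, not heard by anyone in the scene, so non-diegetic.
(4) is diegetic: a character is playing a hand drum on screen.

meta-diegetic, non-diegetic, non-diegetic, diegetic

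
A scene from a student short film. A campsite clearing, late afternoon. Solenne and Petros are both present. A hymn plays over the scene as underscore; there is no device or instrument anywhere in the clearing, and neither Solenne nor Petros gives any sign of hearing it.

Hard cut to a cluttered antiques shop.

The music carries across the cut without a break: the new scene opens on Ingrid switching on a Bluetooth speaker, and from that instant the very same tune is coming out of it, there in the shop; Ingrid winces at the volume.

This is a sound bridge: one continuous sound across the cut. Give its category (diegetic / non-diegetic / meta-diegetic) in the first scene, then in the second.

non-diegetic, diegetic

Scene one: there's no in-world source anywhere and no character hears it — underscore for the audience only → non-diegetic.
Scene two: once Ingrid turns on a Bluetooth speaker, the music has a real source in the story world and Ingrid reacts to it → diegetic.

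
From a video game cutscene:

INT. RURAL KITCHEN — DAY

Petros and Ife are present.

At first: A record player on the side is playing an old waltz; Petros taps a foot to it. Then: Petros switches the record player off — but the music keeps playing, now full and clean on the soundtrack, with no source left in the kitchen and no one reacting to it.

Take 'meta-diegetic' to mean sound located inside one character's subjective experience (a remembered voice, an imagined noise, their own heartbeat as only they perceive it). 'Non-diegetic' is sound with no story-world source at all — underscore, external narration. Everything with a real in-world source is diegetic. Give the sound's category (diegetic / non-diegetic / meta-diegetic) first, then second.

diegetic, non-diegetic

First: a record player is a real in-scene source and Petros reacts to it → diegetic.
Second: there is no longer any in-world source and no one can hear it — it has become underscore → non-diegetic.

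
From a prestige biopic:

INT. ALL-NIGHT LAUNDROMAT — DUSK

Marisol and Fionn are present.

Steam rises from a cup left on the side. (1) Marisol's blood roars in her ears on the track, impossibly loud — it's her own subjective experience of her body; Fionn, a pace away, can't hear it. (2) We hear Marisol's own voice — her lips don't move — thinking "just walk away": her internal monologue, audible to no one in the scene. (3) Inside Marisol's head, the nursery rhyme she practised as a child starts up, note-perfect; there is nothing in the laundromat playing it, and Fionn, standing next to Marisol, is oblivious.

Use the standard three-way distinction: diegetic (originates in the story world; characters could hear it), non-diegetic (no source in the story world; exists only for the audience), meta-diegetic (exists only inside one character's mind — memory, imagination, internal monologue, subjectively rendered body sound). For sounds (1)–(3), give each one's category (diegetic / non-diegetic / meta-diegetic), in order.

meta-diegetic, meta-diegetic, meta-diegetic

(1) a subjective body sound — Marisol's private perception, inaudible to Fionn → meta-diegetic.
(2) Marisol's thought-voice: a private mental sound no other character can hear → meta-diegetic.
(3) it lives in Marisol's subjectivity, not in the laundromat → meta-diegetic.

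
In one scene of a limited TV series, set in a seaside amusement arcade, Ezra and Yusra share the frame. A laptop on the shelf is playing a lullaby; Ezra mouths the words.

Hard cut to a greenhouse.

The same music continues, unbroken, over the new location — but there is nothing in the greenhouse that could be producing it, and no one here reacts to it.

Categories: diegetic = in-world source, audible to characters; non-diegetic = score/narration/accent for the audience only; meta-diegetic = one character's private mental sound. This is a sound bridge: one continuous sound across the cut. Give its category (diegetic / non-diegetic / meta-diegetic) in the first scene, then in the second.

Scene one: a laptop is an on-screen source and Ezra reacts to it → diegetic.
Scene two: there is no source in the greenhouse and no one hears it — it's now underscore → non-diegetic.

diegetic, non-diegetic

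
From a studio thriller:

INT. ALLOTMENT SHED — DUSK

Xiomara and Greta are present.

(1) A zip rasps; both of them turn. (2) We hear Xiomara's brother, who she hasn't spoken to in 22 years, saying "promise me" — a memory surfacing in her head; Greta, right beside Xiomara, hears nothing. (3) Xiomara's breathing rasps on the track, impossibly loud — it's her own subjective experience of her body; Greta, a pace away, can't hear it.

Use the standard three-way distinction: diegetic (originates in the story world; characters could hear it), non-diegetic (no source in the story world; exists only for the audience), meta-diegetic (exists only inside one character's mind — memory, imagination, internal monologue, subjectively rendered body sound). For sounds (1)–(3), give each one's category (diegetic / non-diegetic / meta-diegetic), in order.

diegetic, meta-diegetic, meta-diegetic

(1) is diegetic: a zip is a real object/event in the scene's world.
(2) is meta-diegetic: it's Xiomara's recollection rendered as sound; the other character can't hear it.
(3) is meta-diegetic: point-of-audition from inside Xiomara's body; not a sound in the room.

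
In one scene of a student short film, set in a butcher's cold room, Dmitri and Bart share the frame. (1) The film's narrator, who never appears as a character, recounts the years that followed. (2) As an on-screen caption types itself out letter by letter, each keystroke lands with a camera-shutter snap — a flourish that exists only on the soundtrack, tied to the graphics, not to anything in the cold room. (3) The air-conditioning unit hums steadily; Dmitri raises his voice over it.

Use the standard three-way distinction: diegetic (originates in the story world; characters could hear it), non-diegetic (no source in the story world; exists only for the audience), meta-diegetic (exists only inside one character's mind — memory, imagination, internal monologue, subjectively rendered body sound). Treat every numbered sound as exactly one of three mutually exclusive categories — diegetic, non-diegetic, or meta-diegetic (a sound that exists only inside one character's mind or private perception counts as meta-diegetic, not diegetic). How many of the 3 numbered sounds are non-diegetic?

(1) external voice-over — not a character, not heard by anyone in the scene → non-diegetic.
Sound (2): the caption isn't part of the story world, so neither is the sound tied to it, so non-diegetic.
(3) is diegetic: it's the actual ambient sound of the location.
So 2 of the 3 are non-diegetic: (1), (2).

2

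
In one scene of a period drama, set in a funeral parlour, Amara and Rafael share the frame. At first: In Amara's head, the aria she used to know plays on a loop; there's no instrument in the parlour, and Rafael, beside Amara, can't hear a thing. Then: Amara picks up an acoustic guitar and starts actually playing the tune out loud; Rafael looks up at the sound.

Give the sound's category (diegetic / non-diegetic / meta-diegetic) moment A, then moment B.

meta-diegetic, diegetic

Moment A: the tune exists only as Amara's private memory; Rafael can't hear it → meta-diegetic.
Moment B: Amara is now producing it live on an acoustic guitar, in the room, and Rafael hears it → diegetic.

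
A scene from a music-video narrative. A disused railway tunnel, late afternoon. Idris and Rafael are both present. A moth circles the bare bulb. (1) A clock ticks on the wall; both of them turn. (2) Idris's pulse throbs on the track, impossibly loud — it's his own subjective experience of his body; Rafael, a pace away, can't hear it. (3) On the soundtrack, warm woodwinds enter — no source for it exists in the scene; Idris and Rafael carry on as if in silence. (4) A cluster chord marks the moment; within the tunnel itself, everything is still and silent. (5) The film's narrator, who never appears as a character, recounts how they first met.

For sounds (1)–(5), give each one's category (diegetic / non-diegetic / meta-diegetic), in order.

(1) the sound comes from a clock physically present in the location → diegetic.
(2) point-of-audition from inside Idris's body; not a sound in the room → meta-diegetic.
(3) nothing in the tunnel produces it and the characters don't hear it — pure soundtrack → non-diegetic.
(4) nothing in the scene produces it; it's an accent added for the audience → non-diegetic.
(5) commentary laid over the scene from outside the fiction → non-diegetic.

diegetic, meta-diegetic, non-diegetic, non-diegetic, non-diegetic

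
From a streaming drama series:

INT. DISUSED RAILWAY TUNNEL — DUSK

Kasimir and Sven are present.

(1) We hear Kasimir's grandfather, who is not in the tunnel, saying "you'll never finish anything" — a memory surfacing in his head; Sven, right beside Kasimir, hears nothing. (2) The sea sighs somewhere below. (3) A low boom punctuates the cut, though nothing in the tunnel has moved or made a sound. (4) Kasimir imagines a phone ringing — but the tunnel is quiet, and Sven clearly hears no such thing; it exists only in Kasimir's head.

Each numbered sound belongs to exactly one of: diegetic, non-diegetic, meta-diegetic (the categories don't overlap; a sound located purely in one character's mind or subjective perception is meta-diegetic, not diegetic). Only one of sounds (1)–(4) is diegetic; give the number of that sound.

2

(1) the voice is a memory playing only inside Kasimir's mind; Sven can't hear it → meta-diegetic.
Sound (2): the sea is part of the location's real environment, so diegetic.
(3) nothing in the scene produces it; it's an accent added for the audience → non-diegetic.
Sound (4): subjective to Kasimir: the tunnel is silent and Sven hears nothing, so meta-diegetic.
Only (2) is diegetic.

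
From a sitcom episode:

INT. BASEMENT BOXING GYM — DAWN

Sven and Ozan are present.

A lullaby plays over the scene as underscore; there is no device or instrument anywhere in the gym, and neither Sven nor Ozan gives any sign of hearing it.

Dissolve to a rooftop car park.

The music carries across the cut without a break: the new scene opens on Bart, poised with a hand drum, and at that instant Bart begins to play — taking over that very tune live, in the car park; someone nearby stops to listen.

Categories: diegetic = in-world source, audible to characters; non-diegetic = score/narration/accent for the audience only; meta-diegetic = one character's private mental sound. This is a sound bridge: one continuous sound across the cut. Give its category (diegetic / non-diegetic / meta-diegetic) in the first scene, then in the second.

non-diegetic, diegetic

Scene one: there's no in-world source anywhere and no character hears it — underscore for the audience only → non-diegetic.
Scene two: from the moment Bart starts playing, the tune is being performed on a hand drum inside the story world and another character hears it → diegetic.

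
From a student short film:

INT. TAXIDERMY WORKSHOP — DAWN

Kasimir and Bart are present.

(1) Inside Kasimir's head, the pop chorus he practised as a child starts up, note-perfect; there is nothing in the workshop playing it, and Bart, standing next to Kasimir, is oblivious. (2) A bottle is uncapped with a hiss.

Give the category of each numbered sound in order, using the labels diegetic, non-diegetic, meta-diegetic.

Sound (1): it lives in Kasimir's subjectivity, not in the workshop, so meta-diegetic.
(2) is diegetic: a bottle is a real object/event in the scene's world.

meta-diegetic, diegetic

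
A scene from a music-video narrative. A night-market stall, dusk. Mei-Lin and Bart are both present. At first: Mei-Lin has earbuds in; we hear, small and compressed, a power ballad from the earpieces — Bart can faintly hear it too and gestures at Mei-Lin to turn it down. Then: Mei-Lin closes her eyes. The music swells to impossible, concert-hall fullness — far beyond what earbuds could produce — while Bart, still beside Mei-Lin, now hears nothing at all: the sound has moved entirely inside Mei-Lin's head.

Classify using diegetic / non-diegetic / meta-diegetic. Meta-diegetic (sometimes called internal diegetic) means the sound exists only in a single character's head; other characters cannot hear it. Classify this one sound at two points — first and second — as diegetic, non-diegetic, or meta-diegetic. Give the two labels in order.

diegetic, meta-diegetic

First: the earbuds are a physical source both characters can hear → diegetic.
Second: the music now exists only as Mei-Lin's subjective experience; Bart can no longer hear it → meta-diegetic.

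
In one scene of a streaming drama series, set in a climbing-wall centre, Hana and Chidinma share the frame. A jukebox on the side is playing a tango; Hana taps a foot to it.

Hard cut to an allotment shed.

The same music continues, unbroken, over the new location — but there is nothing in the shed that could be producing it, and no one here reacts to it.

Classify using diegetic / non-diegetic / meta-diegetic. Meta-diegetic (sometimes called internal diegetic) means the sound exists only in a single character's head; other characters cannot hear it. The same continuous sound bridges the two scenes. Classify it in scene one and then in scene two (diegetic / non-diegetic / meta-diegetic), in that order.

Scene one: a jukebox is an on-screen source and Hana reacts to it → diegetic.
Scene two: there is no source in the shed and no one hears it — it's now underscore → non-diegetic.

diegetic, non-diegetic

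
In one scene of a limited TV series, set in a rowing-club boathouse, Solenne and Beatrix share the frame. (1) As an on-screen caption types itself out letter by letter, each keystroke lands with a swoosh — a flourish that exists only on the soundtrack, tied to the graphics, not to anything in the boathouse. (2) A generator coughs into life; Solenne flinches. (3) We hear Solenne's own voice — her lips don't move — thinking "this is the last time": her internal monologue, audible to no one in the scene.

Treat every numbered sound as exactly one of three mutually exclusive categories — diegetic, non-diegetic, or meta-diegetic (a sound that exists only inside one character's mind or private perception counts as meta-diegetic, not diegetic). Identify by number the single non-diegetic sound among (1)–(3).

Sound (1): it accompanies on-screen graphics, not anything inside the story world, so non-diegetic.
Sound (2): the sound comes from a generator physically present in the location, so diegetic.
(3) is meta-diegetic: Solenne's thought-voice: a private mental sound no other character can hear.
Only (1) is non-diegetic.

1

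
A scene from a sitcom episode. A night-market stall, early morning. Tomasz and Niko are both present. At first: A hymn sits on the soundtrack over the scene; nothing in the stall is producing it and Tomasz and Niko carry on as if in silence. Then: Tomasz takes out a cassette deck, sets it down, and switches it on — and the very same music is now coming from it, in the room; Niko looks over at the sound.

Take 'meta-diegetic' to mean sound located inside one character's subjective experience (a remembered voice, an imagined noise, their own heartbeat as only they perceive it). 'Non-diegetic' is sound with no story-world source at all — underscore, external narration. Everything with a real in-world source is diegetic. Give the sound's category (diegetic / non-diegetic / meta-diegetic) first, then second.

First: no in-world source exists and no character can hear it — underscore → non-diegetic.
Second: a cassette deck is now a real source in the story world and the characters hear it → diegetic.

non-diegetic, diegetic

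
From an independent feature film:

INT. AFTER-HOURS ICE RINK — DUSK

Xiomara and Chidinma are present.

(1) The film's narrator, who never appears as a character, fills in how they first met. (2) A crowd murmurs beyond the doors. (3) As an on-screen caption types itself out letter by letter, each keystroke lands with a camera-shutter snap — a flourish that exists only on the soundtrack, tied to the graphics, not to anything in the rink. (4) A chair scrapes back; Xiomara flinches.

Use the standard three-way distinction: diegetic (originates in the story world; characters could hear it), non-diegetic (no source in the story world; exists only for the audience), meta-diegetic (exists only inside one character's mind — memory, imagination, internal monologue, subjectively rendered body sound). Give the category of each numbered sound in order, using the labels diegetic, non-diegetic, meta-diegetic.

(1) commentary laid over the scene from outside the fiction → non-diegetic.
(2) a crowd is part of the location's real environment → diegetic.
(3) the caption isn't part of the story world, so neither is the sound tied to it → non-diegetic.
(4) is diegetic: an in-world source (a chair); characters could hear it.

non-diegetic, diegetic, non-diegetic, diegetic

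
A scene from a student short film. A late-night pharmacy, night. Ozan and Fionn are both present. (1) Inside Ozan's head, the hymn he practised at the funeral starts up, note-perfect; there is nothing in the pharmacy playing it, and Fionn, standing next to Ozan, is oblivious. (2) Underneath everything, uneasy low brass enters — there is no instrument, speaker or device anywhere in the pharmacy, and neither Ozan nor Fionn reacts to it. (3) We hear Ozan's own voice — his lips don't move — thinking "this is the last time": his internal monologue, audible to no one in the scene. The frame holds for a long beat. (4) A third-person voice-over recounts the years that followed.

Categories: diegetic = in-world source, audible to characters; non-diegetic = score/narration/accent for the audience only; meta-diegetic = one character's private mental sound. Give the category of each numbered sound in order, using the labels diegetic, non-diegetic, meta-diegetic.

Sound (1): the music is a memory playing inside Ozan's mind alone; no real-world source, Fionn can't hear it, so meta-diegetic.
(2) is non-diegetic: nothing in the pharmacy produces it and the characters don't hear it — pure soundtrack.
(3) is meta-diegetic: it's Ozan's unspoken thought, heard only by the audience via his subjectivity.
(4) is non-diegetic: external voice-over — not a character, not heard by anyone in the scene.

meta-diegetic, non-diegetic, meta-diegetic, non-diegetic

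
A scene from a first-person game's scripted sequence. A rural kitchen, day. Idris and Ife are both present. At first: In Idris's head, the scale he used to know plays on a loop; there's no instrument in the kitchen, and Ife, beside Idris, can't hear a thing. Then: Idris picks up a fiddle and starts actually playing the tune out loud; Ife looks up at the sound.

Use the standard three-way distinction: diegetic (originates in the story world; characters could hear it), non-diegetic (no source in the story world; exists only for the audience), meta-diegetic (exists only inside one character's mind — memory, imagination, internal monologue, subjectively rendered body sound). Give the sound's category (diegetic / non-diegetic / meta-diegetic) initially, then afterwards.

meta-diegetic, diegetic

Initially: the tune exists only as Idris's private memory; Ife can't hear it → meta-diegetic.
Afterwards: Idris is now producing it live on a fiddle, in the room, and Ife hears it → diegetic.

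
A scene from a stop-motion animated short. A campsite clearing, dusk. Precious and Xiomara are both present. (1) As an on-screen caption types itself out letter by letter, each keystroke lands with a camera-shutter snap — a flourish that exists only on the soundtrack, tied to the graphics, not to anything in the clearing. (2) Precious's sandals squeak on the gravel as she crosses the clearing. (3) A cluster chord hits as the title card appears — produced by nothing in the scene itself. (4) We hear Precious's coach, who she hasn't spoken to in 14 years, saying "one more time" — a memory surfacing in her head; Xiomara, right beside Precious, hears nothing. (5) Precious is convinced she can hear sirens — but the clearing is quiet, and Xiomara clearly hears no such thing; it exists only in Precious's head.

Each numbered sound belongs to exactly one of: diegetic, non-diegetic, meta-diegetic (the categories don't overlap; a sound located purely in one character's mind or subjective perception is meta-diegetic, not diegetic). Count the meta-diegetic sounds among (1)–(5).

2

(1) is non-diegetic: the caption isn't part of the story world, so neither is the sound tied to it.
(2) Precious's footsteps are produced in the story world → diegetic.
Sound (3): an editorial stinger — it belongs to the cut, not the story world, so non-diegetic.
(4) the voice is a memory playing only inside Precious's mind; Xiomara can't hear it → meta-diegetic.
(5) subjective to Precious: the clearing is silent and Xiomara hears nothing → meta-diegetic.
Meta-diegetic: (4), (5) — that's 2.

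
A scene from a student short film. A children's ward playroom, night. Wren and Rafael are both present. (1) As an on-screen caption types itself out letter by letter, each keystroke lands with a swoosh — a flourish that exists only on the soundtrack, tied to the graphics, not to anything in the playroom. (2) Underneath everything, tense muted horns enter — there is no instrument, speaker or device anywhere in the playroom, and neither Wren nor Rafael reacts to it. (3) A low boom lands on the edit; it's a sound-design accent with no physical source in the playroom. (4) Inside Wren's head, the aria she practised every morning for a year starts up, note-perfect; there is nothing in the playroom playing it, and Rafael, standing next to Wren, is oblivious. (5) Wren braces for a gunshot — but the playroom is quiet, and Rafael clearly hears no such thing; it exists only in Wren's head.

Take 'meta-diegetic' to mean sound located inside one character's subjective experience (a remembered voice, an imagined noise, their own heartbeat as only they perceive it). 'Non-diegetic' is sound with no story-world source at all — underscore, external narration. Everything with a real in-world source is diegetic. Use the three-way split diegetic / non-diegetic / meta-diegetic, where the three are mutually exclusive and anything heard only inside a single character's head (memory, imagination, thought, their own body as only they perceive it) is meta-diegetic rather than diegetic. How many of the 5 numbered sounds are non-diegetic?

(1) is non-diegetic: it accompanies on-screen graphics, not anything inside the story world.
Sound (2): score with no on-screen or off-screen source; it exists for the audience alone, so non-diegetic.
Sound (3): it's a sound-design accent with no in-world source; no one in the scene can hear it, so non-diegetic.
Sound (4): the music is a memory playing inside Wren's mind alone; no real-world source, Rafael can't hear it, so meta-diegetic.
(5) is meta-diegetic: the sound is imagined by Wren; nothing in the story world is producing it and Rafael can't hear it.
Non-diegetic: (1), (2), (3) — that's 3.

3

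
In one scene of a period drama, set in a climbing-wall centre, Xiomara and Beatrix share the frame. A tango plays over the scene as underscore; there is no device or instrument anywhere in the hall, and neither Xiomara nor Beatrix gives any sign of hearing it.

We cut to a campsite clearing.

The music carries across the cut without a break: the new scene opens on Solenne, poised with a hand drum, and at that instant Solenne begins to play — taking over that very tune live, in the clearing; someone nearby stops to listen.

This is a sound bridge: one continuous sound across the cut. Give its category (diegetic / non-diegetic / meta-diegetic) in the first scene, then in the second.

non-diegetic, diegetic

Scene one: there's no in-world source anywhere and no character hears it — underscore for the audience only → non-diegetic.
Scene two: from the moment Solenne starts playing, the tune is being performed on a hand drum inside the story world and another character hears it → diegetic.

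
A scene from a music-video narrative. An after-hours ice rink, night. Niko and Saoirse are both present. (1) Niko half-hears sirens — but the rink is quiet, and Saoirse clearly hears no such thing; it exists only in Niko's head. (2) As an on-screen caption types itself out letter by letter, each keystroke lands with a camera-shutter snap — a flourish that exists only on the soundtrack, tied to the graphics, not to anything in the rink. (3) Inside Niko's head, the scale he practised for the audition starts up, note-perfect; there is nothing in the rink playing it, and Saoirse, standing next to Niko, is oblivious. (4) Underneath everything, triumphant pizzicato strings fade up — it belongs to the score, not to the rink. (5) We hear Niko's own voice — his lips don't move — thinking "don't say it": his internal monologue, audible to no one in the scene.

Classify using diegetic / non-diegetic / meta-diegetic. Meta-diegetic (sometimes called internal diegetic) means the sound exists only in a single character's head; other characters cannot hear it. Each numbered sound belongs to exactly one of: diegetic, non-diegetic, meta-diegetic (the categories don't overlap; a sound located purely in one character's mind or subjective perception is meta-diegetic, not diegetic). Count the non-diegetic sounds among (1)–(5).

(1) is meta-diegetic: subjective to Niko: the rink is silent and Saoirse hears nothing.
Sound (2): it accompanies on-screen graphics, not anything inside the story world, so non-diegetic.
Sound (3): the music is a memory playing inside Niko's mind alone; no real-world source, Saoirse can't hear it, so meta-diegetic.
Sound (4): score with no on-screen or off-screen source; it exists for the audience alone, so non-diegetic.
Sound (5): it's Niko's unspoken thought, heard only by the audience via his subjectivity, so meta-diegetic.
So 2 of the 5 are non-diegetic: (2), (4).

2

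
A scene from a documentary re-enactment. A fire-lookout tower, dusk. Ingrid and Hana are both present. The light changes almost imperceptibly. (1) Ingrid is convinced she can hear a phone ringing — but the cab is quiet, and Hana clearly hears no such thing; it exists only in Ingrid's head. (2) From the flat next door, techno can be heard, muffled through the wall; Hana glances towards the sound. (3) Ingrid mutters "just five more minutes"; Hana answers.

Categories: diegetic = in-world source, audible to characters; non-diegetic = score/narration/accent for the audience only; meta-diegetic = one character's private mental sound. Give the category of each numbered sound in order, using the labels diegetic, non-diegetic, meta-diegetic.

meta-diegetic, diegetic, diegetic

(1) subjective to Ingrid: the cab is silent and Hana hears nothing → meta-diegetic.
(2) it's coming from the flat next door — a location within the story world — and Hana reacts → diegetic.
(3) spoken by a character present in the story world → diegetic.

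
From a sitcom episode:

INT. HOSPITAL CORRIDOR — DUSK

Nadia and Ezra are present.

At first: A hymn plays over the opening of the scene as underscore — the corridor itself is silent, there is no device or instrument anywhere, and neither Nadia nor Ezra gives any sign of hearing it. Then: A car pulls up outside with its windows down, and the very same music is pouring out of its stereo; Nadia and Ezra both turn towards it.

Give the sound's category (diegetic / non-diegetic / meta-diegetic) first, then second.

First: no in-world source exists and no character can hear it — underscore → non-diegetic.
Second: the car stereo is now a real source in the story world and the characters hear it → diegetic.

non-diegetic, diegetic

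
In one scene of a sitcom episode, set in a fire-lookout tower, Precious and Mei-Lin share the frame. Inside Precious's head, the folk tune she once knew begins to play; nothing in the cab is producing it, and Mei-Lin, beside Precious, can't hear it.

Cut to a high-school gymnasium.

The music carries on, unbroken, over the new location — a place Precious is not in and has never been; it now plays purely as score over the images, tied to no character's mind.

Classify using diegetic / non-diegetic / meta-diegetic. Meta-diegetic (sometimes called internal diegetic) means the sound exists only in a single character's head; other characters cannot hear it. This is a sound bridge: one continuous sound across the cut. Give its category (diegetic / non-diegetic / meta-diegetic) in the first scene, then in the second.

meta-diegetic, non-diegetic

Scene one: the music exists only inside Precious's mind; Mei-Lin can't hear it → meta-diegetic.
Scene two: it's detached from Precious entirely and plays over unrelated images with no in-world source — conventional underscore → non-diegetic.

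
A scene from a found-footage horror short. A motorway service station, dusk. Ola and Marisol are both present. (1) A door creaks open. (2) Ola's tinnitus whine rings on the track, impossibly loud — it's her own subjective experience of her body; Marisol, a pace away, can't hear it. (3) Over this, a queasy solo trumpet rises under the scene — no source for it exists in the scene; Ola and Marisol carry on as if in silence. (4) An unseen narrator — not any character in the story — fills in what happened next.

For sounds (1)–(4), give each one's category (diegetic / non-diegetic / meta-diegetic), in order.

(1) a door is a real object/event in the scene's world → diegetic.
Sound (2): a subjective body sound — Ola's private perception, inaudible to Marisol, so meta-diegetic.
(3) is non-diegetic: score with no on-screen or off-screen source; it exists for the audience alone.
(4) commentary laid over the scene from outside the fiction → non-diegetic.

diegetic, meta-diegetic, non-diegetic, non-diegetic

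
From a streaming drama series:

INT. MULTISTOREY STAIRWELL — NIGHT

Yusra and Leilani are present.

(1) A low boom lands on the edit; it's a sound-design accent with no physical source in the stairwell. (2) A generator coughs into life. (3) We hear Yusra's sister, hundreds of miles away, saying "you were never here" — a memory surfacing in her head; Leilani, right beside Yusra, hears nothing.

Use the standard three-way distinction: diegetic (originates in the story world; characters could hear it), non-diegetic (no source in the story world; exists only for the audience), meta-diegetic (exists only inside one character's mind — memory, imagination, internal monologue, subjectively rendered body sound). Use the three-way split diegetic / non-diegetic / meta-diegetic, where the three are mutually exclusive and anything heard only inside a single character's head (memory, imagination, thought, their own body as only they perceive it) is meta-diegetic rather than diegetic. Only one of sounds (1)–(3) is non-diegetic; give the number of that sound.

(1) is non-diegetic: it's a sound-design accent with no in-world source; no one in the scene can hear it.
(2) the sound comes from a generator physically present in the location → diegetic.
(3) the voice is a memory playing only inside Yusra's mind; Leilani can't hear it → meta-diegetic.
Only (1) is non-diegetic.

1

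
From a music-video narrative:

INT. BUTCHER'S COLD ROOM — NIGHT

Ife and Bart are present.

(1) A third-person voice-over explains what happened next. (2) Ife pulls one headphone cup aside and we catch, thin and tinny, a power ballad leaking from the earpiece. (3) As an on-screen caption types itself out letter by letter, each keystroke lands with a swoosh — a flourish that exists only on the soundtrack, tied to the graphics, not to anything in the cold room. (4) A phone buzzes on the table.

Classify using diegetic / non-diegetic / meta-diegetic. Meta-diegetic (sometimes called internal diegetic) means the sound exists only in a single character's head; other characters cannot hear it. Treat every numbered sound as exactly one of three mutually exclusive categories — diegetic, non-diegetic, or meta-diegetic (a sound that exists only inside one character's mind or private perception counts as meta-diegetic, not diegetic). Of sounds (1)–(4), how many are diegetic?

2

(1) is non-diegetic: the narrator exists outside the story world, addressing only the audience.
Sound (2): the headphones are an on-screen source, so diegetic.
(3) is non-diegetic: the caption isn't part of the story world, so neither is the sound tied to it.
(4) is diegetic: an in-world source (a phone); characters could hear it.
Diegetic: (2), (4) — that's 2.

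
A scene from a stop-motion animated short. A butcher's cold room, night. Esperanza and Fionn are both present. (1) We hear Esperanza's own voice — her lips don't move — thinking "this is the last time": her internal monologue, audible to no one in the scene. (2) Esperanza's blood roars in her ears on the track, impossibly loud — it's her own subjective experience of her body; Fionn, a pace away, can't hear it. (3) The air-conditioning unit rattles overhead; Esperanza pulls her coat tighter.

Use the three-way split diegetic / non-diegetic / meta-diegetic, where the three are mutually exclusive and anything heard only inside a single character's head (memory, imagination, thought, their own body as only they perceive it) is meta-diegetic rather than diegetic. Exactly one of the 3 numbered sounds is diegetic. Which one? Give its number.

(1) it's Esperanza's unspoken thought, heard only by the audience via her subjectivity → meta-diegetic.
(2) is meta-diegetic: it's Esperanza's internal bodily sensation rendered as sound; only Esperanza 'hears' it.
(3) the air-conditioning unit is part of the location's real environment → diegetic.
Only (3) is diegetic.

3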